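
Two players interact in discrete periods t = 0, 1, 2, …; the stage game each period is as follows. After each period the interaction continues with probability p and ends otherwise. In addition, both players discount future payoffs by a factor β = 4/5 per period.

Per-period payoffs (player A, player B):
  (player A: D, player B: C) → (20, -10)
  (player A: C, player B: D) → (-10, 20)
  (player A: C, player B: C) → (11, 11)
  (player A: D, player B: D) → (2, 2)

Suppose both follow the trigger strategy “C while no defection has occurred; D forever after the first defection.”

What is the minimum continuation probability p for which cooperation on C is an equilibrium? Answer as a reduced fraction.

5/8

Expected continuation weight on next period's payoff is β·p = 4/5·p, which plays the role of the discount factor.
Cooperation requires 4/5·p ≥ (20−11)/(20−2) = 1/2, hence p ≥ 5/8.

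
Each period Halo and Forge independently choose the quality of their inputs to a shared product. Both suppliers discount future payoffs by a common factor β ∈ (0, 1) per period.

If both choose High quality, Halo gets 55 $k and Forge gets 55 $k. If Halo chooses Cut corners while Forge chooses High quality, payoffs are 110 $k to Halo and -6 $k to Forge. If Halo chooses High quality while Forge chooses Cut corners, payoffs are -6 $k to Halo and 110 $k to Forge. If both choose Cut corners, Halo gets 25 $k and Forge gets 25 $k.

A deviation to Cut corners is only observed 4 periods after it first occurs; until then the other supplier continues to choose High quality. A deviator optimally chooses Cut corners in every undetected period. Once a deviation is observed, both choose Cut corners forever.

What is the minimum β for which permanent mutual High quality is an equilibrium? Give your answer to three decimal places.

0.897

The best deviation is to choose Cut corners for all 4 undetected periods, earning 110 each, then 25 forever once detected.
Deviation value: 110(1−β^4)/(1−β) + 25β^4/(1−β); cooperation value: 55/(1−β).
IC: 55 ≥ 110(1−β^4) + 25β^4 = 110 − 85β^4.
So β^4 ≥ 55/85 = 11/17, giving β ≥ (11/17)^(1/4) ≈ 0.897.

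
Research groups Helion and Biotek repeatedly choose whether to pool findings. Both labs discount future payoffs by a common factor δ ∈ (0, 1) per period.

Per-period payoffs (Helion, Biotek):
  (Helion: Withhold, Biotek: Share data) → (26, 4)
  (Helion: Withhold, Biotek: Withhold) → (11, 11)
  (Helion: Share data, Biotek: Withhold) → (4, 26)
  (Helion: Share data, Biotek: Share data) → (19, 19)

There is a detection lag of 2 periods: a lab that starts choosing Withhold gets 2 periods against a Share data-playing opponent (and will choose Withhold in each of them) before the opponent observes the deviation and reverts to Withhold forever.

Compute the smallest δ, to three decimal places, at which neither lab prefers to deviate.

The best deviation is to choose Withhold for all 2 undetected periods, earning 26 each, then 11 forever once detected.
Deviation value: 26(1−δ^2)/(1−δ) + 11δ^2/(1−δ); cooperation value: 19/(1−δ).
IC: 19 ≥ 26(1−δ^2) + 11δ^2 = 26 − 15δ^2.
So δ^2 ≥ 7/15, giving δ ≥ (7/15)^(1/2) ≈ 0.683.

0.683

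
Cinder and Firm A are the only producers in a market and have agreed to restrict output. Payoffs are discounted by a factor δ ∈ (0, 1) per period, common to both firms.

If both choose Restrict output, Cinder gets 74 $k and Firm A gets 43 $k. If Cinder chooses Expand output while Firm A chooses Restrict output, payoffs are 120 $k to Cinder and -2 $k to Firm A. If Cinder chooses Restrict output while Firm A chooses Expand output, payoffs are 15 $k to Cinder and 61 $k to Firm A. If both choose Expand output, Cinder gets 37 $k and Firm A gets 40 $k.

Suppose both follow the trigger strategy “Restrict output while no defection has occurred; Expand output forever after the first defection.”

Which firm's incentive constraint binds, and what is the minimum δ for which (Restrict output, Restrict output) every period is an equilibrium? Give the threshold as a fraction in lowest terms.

Firm A; δ ≥ 6/7

For Cinder: deviation gain 120−74 = 46, per-period punishment loss 74−37 = 37. IC gives δ ≥ 46/83.
For Firm A: gain 18, loss 3 per period, so δ ≥ 18/21 = 6/7.
The tighter constraint is Firm A's, so cooperation needs δ ≥ 6/7.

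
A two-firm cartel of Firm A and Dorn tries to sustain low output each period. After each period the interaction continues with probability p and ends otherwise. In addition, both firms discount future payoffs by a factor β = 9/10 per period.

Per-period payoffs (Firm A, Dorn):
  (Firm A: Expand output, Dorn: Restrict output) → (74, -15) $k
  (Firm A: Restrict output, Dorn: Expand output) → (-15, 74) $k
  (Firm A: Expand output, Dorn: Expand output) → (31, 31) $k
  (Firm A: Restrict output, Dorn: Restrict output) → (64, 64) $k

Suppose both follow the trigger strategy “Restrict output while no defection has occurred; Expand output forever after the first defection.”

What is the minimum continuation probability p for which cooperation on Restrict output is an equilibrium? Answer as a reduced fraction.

Expected continuation weight on next period's payoff is β·p = 9/10·p, which plays the role of the discount factor.
Cooperation requires 9/10·p ≥ (74−64)/(74−31) = 10/43, hence p ≥ 100/387.

100/387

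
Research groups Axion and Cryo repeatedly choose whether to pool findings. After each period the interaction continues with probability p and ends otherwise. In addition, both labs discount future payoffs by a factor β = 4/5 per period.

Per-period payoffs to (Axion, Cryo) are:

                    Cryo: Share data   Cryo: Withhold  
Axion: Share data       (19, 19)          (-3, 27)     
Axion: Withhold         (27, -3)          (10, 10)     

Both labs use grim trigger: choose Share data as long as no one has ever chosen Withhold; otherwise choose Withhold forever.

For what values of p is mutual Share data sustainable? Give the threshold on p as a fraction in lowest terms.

Expected continuation weight on next period's payoff is β·p = 4/5·p, which plays the role of the discount factor.
Cooperation requires 4/5·p ≥ (27−19)/(27−10) = 8/17, hence p ≥ 10/17.

10/17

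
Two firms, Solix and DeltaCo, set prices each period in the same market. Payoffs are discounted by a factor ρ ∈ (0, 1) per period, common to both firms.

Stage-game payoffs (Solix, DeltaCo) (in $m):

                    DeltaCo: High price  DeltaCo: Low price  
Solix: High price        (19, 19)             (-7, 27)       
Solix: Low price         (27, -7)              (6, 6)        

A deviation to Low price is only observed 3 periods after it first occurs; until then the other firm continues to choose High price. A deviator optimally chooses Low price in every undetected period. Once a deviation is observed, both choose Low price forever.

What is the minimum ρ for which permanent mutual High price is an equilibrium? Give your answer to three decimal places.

Deviating for the 3 undetected periods gains 27−19 = 8 per period over cooperation, then loses 19−6 = 13 per period forever once punishment starts.
Gain: 8(1 + ρ + … + ρ^2); loss: 13·ρ^3/(1−ρ).
No profitable deviation ⇔ 8(1−ρ^3) ≤ 13·ρ^3, i.e. ρ^3 ≥ 8/(8+13) = 8/21.
Hence ρ ≥ (8/21)^(1/3) ≈ 0.725.

0.725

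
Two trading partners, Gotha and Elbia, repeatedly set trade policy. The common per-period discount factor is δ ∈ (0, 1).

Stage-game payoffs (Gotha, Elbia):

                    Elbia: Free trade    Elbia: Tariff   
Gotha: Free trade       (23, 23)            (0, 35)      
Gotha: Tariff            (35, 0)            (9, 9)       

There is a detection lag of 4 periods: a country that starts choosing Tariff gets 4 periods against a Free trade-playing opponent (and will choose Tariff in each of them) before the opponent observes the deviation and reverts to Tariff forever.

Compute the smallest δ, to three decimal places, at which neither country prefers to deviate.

Deviating for the 4 undetected periods gains 35−23 = 12 per period over cooperation, then loses 23−9 = 14 per period forever once punishment starts.
Gain: 12(1 + δ + … + δ^3); loss: 14·δ^4/(1−δ).
No profitable deviation ⇔ 12(1−δ^4) ≤ 14·δ^4, i.e. δ^4 ≥ 12/(12+14) = 6/13.
Hence δ ≥ (6/13)^(1/4) ≈ 0.824.

0.824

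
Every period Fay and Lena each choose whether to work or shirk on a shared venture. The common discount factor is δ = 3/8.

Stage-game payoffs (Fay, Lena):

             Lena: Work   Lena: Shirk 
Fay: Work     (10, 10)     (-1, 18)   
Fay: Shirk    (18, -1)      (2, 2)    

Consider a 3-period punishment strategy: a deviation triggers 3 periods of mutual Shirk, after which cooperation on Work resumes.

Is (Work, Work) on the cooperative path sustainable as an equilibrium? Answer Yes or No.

No

IC: δ+…+δ^3 ≥ (18−10)/(10−2) = 1.
At δ = 3/8: partial sum = 0.5684 < 1.0000. Cooperation not sustainable.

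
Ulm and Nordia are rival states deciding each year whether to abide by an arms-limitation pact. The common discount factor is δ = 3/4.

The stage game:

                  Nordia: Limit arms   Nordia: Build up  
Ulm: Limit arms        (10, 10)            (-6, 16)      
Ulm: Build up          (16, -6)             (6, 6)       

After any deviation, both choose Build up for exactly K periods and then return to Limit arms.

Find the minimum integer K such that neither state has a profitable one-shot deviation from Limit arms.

Need Σ_{k=1}^{K} δ^k ≥ (16−10)/(10−6) = 1.5000 at δ = 3/4.
At K = 2 the sum is 1.3125 < 1.5000; at K = 3 it is 1.7344 ≥ 1.5000.
So the minimum punishment length is K = 3.

3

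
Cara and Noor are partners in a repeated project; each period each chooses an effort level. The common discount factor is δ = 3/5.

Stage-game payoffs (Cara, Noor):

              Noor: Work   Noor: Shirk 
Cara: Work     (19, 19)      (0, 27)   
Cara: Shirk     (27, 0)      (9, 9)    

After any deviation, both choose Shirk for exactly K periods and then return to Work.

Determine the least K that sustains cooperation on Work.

IC: δ(1−δ^K)/(1−δ) ≥ (27−19)/(19−9) = 4/5.
With δ = 3/5: need 1 − δ^K ≥ 4/5·(1−3/5)/(3/5), i.e. δ^K ≤ 0.4667.
Since (3/5)^1 = 0.6000 and (3/5)^2 = 0.3600, the smallest such K is 2.

2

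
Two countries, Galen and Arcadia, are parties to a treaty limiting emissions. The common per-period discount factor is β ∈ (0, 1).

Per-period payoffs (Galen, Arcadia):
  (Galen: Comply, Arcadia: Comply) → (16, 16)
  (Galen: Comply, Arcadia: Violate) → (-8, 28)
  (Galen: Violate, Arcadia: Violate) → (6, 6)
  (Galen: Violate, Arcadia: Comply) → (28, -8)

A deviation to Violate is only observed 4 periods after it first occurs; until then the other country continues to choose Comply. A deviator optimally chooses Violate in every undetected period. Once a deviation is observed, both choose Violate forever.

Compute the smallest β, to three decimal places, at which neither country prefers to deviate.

The best deviation is to choose Violate for all 4 undetected periods, earning 28 each, then 6 forever once detected.
Deviation value: 28(1−β^4)/(1−β) + 6β^4/(1−β); cooperation value: 16/(1−β).
IC: 16 ≥ 28(1−β^4) + 6β^4 = 28 − 22β^4.
So β^4 ≥ 12/22 = 6/11, giving β ≥ (6/11)^(1/4) ≈ 0.859.

0.859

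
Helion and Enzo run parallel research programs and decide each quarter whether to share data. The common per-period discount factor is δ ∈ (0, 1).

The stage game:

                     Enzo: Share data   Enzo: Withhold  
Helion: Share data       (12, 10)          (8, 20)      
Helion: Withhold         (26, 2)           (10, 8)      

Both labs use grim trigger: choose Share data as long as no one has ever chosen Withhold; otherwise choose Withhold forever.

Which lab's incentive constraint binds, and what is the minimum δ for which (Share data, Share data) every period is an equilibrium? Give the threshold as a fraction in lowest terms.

Helion; δ ≥ 7/8

For Helion: deviation gain 26−12 = 14, per-period punishment loss 12−10 = 2. IC gives δ ≥ 14/16 = 7/8.
For Enzo: gain 10, loss 2 per period, so δ ≥ 10/12 = 5/6.
The tighter constraint is Helion's, so cooperation needs δ ≥ 7/8.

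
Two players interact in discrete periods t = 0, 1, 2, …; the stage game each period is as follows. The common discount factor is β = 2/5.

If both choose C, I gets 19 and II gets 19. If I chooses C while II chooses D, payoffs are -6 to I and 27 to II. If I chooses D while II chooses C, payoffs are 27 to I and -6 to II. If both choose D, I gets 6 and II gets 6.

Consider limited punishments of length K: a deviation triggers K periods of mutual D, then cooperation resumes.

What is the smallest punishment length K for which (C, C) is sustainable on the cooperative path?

3

IC: β(1−β^K)/(1−β) ≥ (27−19)/(19−6) = 8/13.
With β = 2/5: need 1 − β^K ≥ 8/13·(1−2/5)/(2/5), i.e. β^K ≤ 0.0769.
Since (2/5)^2 = 0.1600 and (2/5)^3 = 0.0640, the smallest such K is 3.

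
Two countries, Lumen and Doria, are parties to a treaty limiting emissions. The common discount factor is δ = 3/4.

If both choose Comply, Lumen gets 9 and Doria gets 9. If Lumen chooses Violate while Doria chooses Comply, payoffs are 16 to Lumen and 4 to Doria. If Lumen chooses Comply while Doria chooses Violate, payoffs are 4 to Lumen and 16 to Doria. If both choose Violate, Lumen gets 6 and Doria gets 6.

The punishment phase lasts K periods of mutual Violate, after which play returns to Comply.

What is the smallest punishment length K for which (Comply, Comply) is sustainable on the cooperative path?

No profitable deviation requires (9−6)(δ+…+δ^K) ≥ 16−9, i.e. δ+…+δ^K ≥ 7/3 ≈ 2.3333.
With δ = 3/4, the partial sums are K=1: 0.7500, K=2: 1.3125, K=3: 1.7344, K=4: 2.0508, K=5: 2.2881, K=6: 2.4661.
K = 6 is the first length at which the sum reaches 2.3333.

6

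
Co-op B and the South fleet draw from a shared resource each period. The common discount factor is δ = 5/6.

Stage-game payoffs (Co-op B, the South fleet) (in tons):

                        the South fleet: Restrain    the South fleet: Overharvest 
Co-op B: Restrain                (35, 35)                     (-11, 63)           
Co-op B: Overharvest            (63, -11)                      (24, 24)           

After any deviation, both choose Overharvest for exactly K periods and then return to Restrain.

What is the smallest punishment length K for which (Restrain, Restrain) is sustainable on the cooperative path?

IC: δ(1−δ^K)/(1−δ) ≥ (63−35)/(35−24) = 28/11.
With δ = 5/6: need 1 − δ^K ≥ 28/11·(1−5/6)/(5/6), i.e. δ^K ≤ 0.4909.
Since (5/6)^3 = 0.5787 and (5/6)^4 = 0.4823, the smallest such K is 4.

4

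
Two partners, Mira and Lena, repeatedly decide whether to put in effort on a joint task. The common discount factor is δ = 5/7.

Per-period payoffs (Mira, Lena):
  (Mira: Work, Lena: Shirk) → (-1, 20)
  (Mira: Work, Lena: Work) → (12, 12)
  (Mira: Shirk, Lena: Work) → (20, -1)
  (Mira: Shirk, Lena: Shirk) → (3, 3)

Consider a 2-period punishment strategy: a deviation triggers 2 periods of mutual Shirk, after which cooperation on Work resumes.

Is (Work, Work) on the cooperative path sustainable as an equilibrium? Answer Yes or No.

Comparing payoff streams over the 3 periods until play realigns: cooperate → 12(1+δ+…+δ^2); deviate → 20 + 3(δ+…+δ^2).
Cooperation is sustained iff (12−3)(δ+…+δ^2) ≥ 20−12.
δ+…+δ^2 = 5/7·(1−(5/7)^2)/(1−5/7) = 1.2245, and (20−12)/(12−3) = 0.8889.
1.2245 ≥ 0.8889, so cooperation is sustainable.

Yes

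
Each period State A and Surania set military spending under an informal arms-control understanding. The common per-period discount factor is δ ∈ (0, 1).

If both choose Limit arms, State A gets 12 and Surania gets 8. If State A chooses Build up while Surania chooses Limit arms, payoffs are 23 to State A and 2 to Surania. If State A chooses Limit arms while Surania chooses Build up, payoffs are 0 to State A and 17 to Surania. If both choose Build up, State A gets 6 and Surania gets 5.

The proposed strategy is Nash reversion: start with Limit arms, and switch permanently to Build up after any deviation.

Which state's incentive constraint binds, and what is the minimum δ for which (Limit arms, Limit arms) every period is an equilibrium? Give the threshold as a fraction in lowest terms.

Surania; δ ≥ 3/4

For State A: deviation gain 23−12 = 11, per-period punishment loss 12−6 = 6. IC gives δ ≥ 11/17.
For Surania: gain 9, loss 3 per period, so δ ≥ 9/12 = 3/4.
The tighter constraint is Surania's, so cooperation needs δ ≥ 3/4.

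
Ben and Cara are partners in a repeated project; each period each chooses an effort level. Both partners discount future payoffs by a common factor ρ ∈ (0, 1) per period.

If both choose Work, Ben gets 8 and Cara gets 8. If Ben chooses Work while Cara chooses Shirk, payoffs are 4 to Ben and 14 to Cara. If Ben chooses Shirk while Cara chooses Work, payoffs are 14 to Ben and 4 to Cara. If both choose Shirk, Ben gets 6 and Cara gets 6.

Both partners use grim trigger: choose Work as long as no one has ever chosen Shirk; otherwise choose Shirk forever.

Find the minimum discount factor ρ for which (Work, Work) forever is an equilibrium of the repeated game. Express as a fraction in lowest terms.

One-period gain from deviating is 14 − 8 = 6. The loss is 8 − 6 = 2 in every subsequent period, with present value 2·ρ/(1−ρ).
Deviation is unprofitable when 2·ρ/(1−ρ) ≥ 6, i.e. ρ/(1−ρ) ≥ 3.
Equivalently ρ ≥ 6/(6+2) = 3/4.

3/4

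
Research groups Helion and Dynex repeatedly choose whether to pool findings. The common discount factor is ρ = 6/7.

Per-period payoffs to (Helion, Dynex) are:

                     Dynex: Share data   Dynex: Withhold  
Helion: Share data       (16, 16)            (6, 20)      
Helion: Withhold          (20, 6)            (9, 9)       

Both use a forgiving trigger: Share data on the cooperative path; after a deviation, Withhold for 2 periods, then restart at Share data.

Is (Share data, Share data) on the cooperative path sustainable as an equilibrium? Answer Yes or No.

Yes

A one-shot deviation gives 20 now, then 9 for 2 periods, then back to 16.
Gain from deviating: (20−16) today; loss: (16−9) in each of the next 2 periods.
No-deviation condition: (16−9)(ρ+…+ρ^2) ≥ 20−16, i.e. ρ+…+ρ^2 ≥ 4/7.
At ρ = 6/7: ρ+…+ρ^2 = 1.5918 ≥ 0.5714.
So cooperation is sustainable.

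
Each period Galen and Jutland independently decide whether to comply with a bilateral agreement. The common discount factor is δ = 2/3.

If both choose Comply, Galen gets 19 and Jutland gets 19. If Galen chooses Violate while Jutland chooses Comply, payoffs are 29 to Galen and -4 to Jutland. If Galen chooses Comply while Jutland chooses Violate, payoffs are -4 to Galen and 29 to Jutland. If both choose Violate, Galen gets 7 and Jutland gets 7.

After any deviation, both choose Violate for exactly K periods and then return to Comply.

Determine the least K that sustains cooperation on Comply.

2

IC: δ(1−δ^K)/(1−δ) ≥ (29−19)/(19−7) = 5/6.
With δ = 2/3: need 1 − δ^K ≥ 5/6·(1−2/3)/(2/3), i.e. δ^K ≤ 0.5833.
Since (2/3)^1 = 0.6667 and (2/3)^2 = 0.4444, the smallest such K is 2.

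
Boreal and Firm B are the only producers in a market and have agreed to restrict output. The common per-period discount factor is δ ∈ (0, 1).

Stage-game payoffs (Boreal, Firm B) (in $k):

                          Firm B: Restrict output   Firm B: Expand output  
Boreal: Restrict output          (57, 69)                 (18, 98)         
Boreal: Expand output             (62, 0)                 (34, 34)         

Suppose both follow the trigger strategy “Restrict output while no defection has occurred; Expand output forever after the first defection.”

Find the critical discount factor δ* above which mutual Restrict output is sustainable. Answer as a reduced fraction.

29/64

For Boreal: deviation gain 62−57 = 5, per-period punishment loss 57−34 = 23. IC gives δ ≥ 5/28.
For Firm B: gain 29, loss 35 per period, so δ ≥ 29/64.
The tighter constraint is Firm B's, so cooperation needs δ ≥ 29/64.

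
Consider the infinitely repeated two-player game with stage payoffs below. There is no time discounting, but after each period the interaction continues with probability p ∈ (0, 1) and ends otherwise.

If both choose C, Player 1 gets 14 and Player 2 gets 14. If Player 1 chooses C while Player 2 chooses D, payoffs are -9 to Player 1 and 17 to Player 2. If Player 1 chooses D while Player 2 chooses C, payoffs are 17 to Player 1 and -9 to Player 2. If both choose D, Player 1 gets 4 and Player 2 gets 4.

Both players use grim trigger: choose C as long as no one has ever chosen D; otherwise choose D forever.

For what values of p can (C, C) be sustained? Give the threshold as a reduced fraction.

3/13

Expected cooperation value is 14 + p·14 + p²·14 + … = 14/(1−p); deviation gives 17 + p·4/(1−p).
14 ≥ 17(1−p) + 4p ⇒ 13p ≥ 3 ⇒ p ≥ 3/13.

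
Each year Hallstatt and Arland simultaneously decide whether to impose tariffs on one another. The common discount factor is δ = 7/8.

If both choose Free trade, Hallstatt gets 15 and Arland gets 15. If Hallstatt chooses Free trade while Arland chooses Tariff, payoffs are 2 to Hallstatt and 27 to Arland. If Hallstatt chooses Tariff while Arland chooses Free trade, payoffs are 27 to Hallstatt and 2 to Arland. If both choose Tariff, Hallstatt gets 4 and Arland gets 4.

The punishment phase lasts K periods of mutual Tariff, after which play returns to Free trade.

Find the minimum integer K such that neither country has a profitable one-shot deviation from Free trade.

No profitable deviation requires (15−4)(δ+…+δ^K) ≥ 27−15, i.e. δ+…+δ^K ≥ 12/11 ≈ 1.0909.
With δ = 7/8, the partial sums are K=1: 0.8750, K=2: 1.6406.
K = 2 is the first length at which the sum reaches 1.0909.

2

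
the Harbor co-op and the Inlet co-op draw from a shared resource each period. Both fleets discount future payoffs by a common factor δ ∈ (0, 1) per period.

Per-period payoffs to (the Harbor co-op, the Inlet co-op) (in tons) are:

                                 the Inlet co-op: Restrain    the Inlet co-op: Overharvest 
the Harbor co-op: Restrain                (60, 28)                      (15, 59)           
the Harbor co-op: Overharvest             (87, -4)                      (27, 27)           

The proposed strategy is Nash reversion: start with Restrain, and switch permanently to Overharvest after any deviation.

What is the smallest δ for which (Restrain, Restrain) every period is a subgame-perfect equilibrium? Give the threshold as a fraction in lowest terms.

31/32

For the Harbor co-op: deviation gain 87−60 = 27, per-period punishment loss 60−27 = 33. IC gives δ ≥ 27/60 = 9/20.
For the Inlet co-op: gain 31, loss 1 per period, so δ ≥ 31/32.
The tighter constraint is the Inlet co-op's, so cooperation needs δ ≥ 31/32.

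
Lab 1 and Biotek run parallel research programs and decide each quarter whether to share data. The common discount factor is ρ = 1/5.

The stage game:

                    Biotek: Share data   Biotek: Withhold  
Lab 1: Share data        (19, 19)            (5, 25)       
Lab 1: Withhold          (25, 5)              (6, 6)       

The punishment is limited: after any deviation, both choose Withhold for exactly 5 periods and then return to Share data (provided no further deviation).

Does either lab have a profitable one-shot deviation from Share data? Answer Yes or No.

Yes

IC: ρ+…+ρ^5 ≥ (25−19)/(19−6) = 6/13.
At ρ = 1/5: partial sum = 0.2499 < 0.4615. Cooperation not sustainable.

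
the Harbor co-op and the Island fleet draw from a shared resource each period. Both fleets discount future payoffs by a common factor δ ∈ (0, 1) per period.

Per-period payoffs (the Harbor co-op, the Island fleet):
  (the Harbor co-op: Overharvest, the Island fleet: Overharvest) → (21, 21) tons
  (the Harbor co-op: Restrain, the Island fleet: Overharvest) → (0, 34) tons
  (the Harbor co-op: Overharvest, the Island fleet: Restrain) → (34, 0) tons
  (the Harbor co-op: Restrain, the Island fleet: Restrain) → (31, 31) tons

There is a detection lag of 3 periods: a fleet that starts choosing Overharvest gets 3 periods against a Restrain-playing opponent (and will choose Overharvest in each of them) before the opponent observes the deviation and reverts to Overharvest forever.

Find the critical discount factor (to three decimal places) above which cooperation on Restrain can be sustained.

0.613

Deviating for the 3 undetected periods gains 34−31 = 3 per period over cooperation, then loses 31−21 = 10 per period forever once punishment starts.
Gain: 3(1 + δ + … + δ^2); loss: 10·δ^3/(1−δ).
No profitable deviation ⇔ 3(1−δ^3) ≤ 10·δ^3, i.e. δ^3 ≥ 3/(3+10) = 3/13.
Hence δ ≥ (3/13)^(1/3) ≈ 0.613.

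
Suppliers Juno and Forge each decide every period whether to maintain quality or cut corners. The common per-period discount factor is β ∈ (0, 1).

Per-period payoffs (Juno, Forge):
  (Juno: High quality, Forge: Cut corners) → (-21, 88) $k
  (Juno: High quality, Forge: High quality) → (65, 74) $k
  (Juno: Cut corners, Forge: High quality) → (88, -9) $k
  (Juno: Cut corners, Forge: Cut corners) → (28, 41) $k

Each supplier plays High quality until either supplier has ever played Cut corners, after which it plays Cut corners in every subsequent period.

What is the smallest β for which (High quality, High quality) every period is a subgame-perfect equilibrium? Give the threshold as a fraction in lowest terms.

23/60

Juno: cooperation gives 65 each period; deviation gives 88 once then 28 forever.
  65/(1−β) ≥ 88 + 28β/(1−β) ⇒ β ≥ 23/60.
Forge: cooperation gives 74 each period; deviation gives 88 once then 41 forever.
  β ≥ 14/47.
Both must hold, so the binding constraint is Juno's: β ≥ 23/60.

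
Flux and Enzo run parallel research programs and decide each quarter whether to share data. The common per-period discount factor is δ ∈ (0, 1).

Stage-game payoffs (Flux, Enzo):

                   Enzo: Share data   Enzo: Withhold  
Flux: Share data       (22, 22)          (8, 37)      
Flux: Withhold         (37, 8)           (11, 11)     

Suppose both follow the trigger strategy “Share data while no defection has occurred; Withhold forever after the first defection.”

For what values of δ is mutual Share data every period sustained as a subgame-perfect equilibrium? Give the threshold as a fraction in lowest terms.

One-period gain from deviating is 37 − 22 = 15. The loss is 22 − 11 = 11 in every subsequent period, with present value 11·δ/(1−δ).
Deviation is unprofitable when 11·δ/(1−δ) ≥ 15, i.e. δ/(1−δ) ≥ 15/11.
Equivalently δ ≥ 15/(15+11) = 15/26.

15/26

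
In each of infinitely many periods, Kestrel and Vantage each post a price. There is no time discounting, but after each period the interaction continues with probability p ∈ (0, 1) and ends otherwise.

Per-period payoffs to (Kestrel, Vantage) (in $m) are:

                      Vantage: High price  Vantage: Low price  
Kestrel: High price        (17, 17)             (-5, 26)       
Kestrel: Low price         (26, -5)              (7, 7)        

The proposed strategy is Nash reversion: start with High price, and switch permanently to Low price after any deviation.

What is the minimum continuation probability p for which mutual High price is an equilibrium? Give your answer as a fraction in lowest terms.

9/19

With no time discounting, the continuation probability p plays the role of the discount factor.
Grim-trigger IC: 17/(1−p) ≥ 26 + 7p/(1−p) ⇒ p ≥ (26−17)/(26−7) = 9/19.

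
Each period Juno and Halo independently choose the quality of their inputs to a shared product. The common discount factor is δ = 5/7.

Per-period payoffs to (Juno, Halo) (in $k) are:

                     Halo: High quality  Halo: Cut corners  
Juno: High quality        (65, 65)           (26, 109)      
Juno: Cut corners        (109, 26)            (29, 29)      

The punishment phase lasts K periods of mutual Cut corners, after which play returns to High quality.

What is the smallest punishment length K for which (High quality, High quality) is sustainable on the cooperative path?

2

No profitable deviation requires (65−29)(δ+…+δ^K) ≥ 109−65, i.e. δ+…+δ^K ≥ 11/9 ≈ 1.2222.
With δ = 5/7, the partial sums are K=1: 0.7143, K=2: 1.2245.
K = 2 is the first length at which the sum reaches 1.2222.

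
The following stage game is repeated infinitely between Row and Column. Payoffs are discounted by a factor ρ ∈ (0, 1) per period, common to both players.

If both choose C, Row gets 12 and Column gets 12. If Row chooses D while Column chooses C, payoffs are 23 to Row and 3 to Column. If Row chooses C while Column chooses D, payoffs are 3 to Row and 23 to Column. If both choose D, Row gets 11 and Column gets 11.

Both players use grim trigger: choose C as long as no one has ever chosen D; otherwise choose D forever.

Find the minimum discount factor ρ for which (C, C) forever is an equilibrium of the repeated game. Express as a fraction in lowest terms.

One-period gain from deviating is 23 − 12 = 11. The loss is 12 − 11 = 1 in every subsequent period, with present value 1·ρ/(1−ρ).
Deviation is unprofitable when 1·ρ/(1−ρ) ≥ 11, i.e. ρ/(1−ρ) ≥ 11.
Equivalently ρ ≥ 11/(11+1) = 11/12.

11/12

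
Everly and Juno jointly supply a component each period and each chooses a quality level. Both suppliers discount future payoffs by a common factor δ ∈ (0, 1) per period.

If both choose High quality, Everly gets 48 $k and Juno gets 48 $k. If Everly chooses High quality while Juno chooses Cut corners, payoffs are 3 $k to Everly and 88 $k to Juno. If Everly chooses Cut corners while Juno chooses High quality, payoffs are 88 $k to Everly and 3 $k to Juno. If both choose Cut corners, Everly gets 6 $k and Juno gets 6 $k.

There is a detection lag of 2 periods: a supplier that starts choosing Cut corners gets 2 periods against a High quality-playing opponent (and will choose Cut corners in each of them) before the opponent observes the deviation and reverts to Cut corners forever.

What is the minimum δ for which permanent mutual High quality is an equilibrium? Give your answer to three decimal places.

Deviating for the 2 undetected periods gains 88−48 = 40 per period over cooperation, then loses 48−6 = 42 per period forever once punishment starts.
Gain: 40(1 + δ + … + δ^1); loss: 42·δ^2/(1−δ).
No profitable deviation ⇔ 40(1−δ^2) ≤ 42·δ^2, i.e. δ^2 ≥ 40/(40+42) = 20/41.
Hence δ ≥ (20/41)^(1/2) ≈ 0.698.

0.698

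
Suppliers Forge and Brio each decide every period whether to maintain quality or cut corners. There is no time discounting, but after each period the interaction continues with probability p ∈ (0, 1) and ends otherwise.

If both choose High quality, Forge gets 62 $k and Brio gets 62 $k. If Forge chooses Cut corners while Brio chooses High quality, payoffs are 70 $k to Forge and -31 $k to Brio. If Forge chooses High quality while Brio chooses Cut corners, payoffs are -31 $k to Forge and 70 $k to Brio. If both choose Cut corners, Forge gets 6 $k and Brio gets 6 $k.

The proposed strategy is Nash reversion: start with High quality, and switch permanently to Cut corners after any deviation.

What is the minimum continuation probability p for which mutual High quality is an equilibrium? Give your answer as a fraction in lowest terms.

1/8

With no time discounting, the continuation probability p plays the role of the discount factor.
Grim-trigger IC: 62/(1−p) ≥ 70 + 6p/(1−p) ⇒ p ≥ (70−62)/(70−6) = 1/8.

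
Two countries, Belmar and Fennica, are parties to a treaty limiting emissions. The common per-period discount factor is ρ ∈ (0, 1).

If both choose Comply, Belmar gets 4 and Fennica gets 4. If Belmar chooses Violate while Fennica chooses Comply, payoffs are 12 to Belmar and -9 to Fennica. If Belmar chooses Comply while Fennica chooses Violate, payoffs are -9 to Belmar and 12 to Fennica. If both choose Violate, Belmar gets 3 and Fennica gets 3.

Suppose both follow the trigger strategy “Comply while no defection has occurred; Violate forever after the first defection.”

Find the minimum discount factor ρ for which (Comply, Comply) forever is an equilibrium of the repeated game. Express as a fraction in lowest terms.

4/(1−ρ) ≥ 12 + 3ρ/(1−ρ)
4 ≥ 12 − 9ρ
ρ ≥ 8/9.

8/9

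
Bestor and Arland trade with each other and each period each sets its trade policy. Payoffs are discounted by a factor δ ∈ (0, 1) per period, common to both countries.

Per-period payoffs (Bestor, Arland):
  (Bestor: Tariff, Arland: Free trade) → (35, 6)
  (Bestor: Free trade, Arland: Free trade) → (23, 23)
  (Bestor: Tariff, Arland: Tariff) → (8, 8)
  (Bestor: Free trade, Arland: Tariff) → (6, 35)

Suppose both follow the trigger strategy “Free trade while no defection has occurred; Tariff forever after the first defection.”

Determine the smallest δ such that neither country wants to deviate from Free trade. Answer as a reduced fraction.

4/9

One-period gain from deviating is 35 − 23 = 12. The loss is 23 − 8 = 15 in every subsequent period, with present value 15·δ/(1−δ).
Deviation is unprofitable when 15·δ/(1−δ) ≥ 12, i.e. δ/(1−δ) ≥ 4/5.
Equivalently δ ≥ 12/(12+15) = 4/9.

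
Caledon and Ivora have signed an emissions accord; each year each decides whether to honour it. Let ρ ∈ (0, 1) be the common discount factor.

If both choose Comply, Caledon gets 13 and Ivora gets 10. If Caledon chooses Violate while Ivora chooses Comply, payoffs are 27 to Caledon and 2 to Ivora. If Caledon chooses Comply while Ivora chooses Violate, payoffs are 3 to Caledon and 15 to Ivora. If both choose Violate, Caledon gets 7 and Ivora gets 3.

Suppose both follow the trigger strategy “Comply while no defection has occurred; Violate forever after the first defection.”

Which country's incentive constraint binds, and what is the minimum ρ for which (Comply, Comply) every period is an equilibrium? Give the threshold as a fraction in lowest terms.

Caledon's threshold: (27−13)/(27−7) = 7/10.
Ivora's threshold: (15−10)/(15−3) = 5/12.
7/10 > 5/12, so Caledon binds and ρ* = 7/10.

Caledon; ρ ≥ 7/10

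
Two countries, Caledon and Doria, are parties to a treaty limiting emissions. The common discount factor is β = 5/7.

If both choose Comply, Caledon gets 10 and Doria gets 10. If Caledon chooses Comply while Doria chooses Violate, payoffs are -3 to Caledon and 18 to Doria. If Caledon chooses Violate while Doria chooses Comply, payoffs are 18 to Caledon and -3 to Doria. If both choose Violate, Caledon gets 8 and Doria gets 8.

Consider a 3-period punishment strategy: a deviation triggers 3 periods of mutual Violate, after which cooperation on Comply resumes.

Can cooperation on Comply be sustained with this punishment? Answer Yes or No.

No

Comparing payoff streams over the 4 periods until play realigns: cooperate → 10(1+β+…+β^3); deviate → 18 + 8(β+…+β^3).
Cooperation is sustained iff (10−8)(β+…+β^3) ≥ 18−10.
β+…+β^3 = 5/7·(1−(5/7)^3)/(1−5/7) = 1.5889, and (18−10)/(10−8) = 4.0000.
1.5889 < 4.0000, so cooperation is not sustainable.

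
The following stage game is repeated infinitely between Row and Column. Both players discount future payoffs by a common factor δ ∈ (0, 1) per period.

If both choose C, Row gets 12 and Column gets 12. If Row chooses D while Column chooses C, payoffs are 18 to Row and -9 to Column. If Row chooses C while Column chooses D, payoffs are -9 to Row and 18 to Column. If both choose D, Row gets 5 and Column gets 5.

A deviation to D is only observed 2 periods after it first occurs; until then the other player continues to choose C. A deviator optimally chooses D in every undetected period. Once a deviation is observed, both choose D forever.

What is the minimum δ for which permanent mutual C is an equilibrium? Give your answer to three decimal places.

0.679

Deviating for the 2 undetected periods gains 18−12 = 6 per period over cooperation, then loses 12−5 = 7 per period forever once punishment starts.
Gain: 6(1 + δ + … + δ^1); loss: 7·δ^2/(1−δ).
No profitable deviation ⇔ 6(1−δ^2) ≤ 7·δ^2, i.e. δ^2 ≥ 6/(6+7) = 6/13.
Hence δ ≥ (6/13)^(1/2) ≈ 0.679.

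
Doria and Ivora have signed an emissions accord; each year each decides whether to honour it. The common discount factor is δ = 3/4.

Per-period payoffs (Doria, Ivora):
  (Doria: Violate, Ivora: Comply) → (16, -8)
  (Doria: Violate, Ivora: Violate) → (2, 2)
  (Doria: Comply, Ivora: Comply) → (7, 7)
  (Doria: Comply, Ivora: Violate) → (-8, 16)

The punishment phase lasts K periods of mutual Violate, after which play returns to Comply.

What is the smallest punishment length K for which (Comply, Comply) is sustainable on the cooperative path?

No profitable deviation requires (7−2)(δ+…+δ^K) ≥ 16−7, i.e. δ+…+δ^K ≥ 9/5 ≈ 1.8000.
With δ = 3/4, the partial sums are K=1: 0.7500, K=2: 1.3125, K=3: 1.7344, K=4: 2.0508.
K = 4 is the first length at which the sum reaches 1.8000.

4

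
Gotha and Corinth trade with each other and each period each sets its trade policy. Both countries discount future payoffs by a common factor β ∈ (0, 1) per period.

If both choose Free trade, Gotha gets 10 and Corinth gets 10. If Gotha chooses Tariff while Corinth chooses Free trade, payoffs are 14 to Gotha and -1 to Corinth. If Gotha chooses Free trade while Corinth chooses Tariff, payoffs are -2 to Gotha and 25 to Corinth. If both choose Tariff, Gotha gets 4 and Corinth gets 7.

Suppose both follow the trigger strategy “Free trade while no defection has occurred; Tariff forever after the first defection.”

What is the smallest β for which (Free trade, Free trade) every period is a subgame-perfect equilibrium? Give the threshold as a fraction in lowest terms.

5/6

Gotha's threshold: (14−10)/(14−4) = 2/5.
Corinth's threshold: (25−10)/(25−7) = 5/6.
2/5 < 5/6, so Corinth binds and β* = 5/6.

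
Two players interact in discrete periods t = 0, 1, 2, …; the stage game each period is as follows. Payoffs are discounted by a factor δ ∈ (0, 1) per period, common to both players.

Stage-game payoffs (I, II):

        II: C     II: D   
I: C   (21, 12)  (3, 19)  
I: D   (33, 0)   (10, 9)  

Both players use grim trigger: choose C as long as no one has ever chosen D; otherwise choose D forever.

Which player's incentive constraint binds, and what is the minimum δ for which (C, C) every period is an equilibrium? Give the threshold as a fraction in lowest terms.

I's threshold: (33−21)/(33−10) = 12/23.
II's threshold: (19−12)/(19−9) = 7/10.
12/23 < 7/10, so II binds and δ* = 7/10.

II; δ ≥ 7/10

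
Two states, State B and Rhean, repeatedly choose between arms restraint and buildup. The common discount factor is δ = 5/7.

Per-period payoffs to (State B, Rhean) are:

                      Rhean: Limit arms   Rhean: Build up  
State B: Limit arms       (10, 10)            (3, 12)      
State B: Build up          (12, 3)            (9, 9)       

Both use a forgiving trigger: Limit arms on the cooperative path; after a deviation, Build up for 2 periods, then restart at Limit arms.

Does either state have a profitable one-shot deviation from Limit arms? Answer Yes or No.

IC: δ+…+δ^2 ≥ (12−10)/(10−9) = 2.
At δ = 5/7: partial sum = 1.2245 < 2.0000. Cooperation not sustainable.

Yes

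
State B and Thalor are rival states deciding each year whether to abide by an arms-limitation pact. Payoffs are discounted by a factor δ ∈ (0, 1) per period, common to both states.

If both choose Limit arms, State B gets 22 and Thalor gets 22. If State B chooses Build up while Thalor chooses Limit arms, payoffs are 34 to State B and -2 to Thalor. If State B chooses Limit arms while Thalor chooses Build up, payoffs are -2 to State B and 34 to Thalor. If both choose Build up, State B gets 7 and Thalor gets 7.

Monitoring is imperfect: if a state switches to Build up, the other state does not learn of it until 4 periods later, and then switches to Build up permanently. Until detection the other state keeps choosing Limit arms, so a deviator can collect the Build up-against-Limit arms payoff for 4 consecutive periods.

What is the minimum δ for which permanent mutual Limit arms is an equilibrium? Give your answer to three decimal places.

0.816

A deviator earns 34 for 4 periods, then 7 forever; cooperating earns 22 forever. Multiplying the IC by (1−δ):
22 ≥ 34(1−δ^4) + 7δ^4, so 27·δ^4 ≥ 12 and δ^4 ≥ 4/9.
δ ≥ (4/9)^(1/4) ≈ 0.816.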